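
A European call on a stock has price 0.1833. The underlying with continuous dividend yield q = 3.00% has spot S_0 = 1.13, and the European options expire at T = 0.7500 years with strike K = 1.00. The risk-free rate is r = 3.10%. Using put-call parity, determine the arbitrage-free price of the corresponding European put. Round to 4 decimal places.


Answer: Put price = 0.0555

Derivation:
Put-call parity: C - P = S_0 * exp(-qT) - K * exp(-rT).
S_0 * exp(-qT) = 1.1300 * 0.97775124 = 1.10485890
K * exp(-rT) = 1.0000 * 0.97701820 = 0.97701820
P = C - S*exp(-qT) + K*exp(-rT)
P = 0.1833 - 1.10485890 + 0.97701820 = 0.0555


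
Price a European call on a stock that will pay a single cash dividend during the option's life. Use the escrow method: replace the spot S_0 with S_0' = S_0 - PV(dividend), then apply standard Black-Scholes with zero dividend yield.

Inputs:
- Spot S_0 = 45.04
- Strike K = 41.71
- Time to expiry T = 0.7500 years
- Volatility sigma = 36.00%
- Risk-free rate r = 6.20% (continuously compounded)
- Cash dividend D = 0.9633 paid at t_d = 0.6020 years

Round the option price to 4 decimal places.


PV(D) = D * exp(-r * t_d) = 0.9633 * 0.96336395 = 0.92800850
S_0' = S_0 - PV(D) = 45.0400 - 0.92800850 = 44.11199150
d1 = (ln(S_0'/K) + (r + sigma^2/2)*T) / (sigma*sqrt(T)) = 0.48462382
d2 = d1 - sigma*sqrt(T) = 0.17285467
exp(-rT) = 0.95456456
N(d1) = 0.68602839; N(d2) = 0.56861717
C = S_0' * N(d1) - K * exp(-rT) * N(d2) = 44.11199150 * 0.68602839 - 41.7100 * 0.95456456 * 0.56861717 = 7.6226

Answer: Price = 7.6226


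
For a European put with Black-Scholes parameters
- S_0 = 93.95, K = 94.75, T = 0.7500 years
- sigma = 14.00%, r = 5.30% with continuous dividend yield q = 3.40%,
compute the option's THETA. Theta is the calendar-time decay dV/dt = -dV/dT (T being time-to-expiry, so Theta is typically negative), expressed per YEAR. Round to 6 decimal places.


d1 = 0.1082192099; d2 = -0.0130243466
phi(d1) = 0.3966130210; exp(-qT) = 0.9748223790; exp(-rT) = 0.9610296665
Theta = -S*exp(-qT)*phi(d1)*sigma/(2*sqrt(T)) + r*K*exp(-rT)*N(-d2) - q*S*exp(-qT)*N(-d1)
N(-d1) = 0.4569109036; N(-d2) = 0.5051958156; sqrt(T) = 0.8660254038
Term 1 = -93.9500 * 0.9748223790 * 0.3966130210 * 0.1400 / (2 * 0.8660254038) = -2.9360040592
Term 2 = 0.0530 * 94.7500 * 0.9610296665 * 0.5051958156 = 2.4381006335
Term 3 = -0.0340 * 93.9500 * 0.9748223790 * 0.4569109036 = -1.4227634972
Theta = -2.9360040592 + (2.4381006335) + (-1.4227634972) = -1.920667

Answer: Theta = -1.920667


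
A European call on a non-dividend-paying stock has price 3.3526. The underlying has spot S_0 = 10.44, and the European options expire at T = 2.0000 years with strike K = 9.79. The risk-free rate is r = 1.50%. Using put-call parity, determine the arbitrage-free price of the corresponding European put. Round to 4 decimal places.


Answer: Put price = 2.4133

Derivation:
Put-call parity: C - P = S_0 * exp(-qT) - K * exp(-rT).
S_0 * exp(-qT) = 10.4400 * 1.00000000 = 10.44000000
K * exp(-rT) = 9.7900 * 0.97044553 = 9.50066177
P = C - S*exp(-qT) + K*exp(-rT)
P = 3.3526 - 10.44000000 + 9.50066177 = 2.4133


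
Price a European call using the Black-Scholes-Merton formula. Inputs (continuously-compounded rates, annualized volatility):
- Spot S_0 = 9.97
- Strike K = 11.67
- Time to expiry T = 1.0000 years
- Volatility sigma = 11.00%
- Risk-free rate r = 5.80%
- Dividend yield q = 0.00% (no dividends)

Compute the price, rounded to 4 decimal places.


d1 = (ln(S/K) + (r - q + 0.5*sigma^2) * T) / (sigma * sqrt(T)) = -0.84900784
d2 = d1 - sigma * sqrt(T) = -0.95900784
exp(-rT) = 0.94364995; exp(-qT) = 1.00000000
C = S_0 * exp(-qT) * N(d1) - K * exp(-rT) * N(d2)
N(d1) = 0.19793847; N(d2) = 0.16877740
C = 9.9700 * 1.00000000 * 0.19793847 - 11.6700 * 0.94364995 * 0.16877740 = 0.1148

Answer: Price = 0.1148


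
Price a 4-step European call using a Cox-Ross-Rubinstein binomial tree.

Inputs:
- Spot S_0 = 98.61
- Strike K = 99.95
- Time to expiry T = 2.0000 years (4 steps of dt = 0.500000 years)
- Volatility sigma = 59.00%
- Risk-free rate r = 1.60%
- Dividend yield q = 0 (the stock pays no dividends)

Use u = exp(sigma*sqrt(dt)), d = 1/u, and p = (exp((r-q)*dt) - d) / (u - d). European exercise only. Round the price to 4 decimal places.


dt = T/N = 0.500000
u = exp(sigma*sqrt(dt)) = 1.517695; d = 1/u = 0.658894
p = (exp((r-q)*dt) - d) / (u - d) = 0.406541
Discount per step: exp(-r*dt) = 0.992032
Stock lattice S(k, i) with i counting down-moves:
  k=0: S(0,0) = 98.6100
  k=1: S(1,0) = 149.6599; S(1,1) = 64.9735
  k=2: S(2,0) = 227.1382; S(2,1) = 98.6100; S(2,2) = 42.8106
  k=3: S(3,0) = 344.7266; S(3,1) = 149.6599; S(3,2) = 64.9735; S(3,3) = 28.2077
  k=4: S(4,0) = 523.1900; S(4,1) = 227.1382; S(4,2) = 98.6100; S(4,3) = 42.8106; S(4,4) = 18.5859
Terminal payoffs V(N, i) = max(S_T - K, 0):
  V(4,0) = 423.239996; V(4,1) = 127.188208; V(4,2) = 0.000000; V(4,3) = 0.000000; V(4,4) = 0.000000
Backward induction: V(k, i) = exp(-r*dt) * [p * V(k+1, i) + (1-p) * V(k+1, i+1)].
  V(3,0) = exp(-r*dt) * [p*423.239996 + (1-p)*127.188208] = 245.573024
  V(3,1) = exp(-r*dt) * [p*127.188208 + (1-p)*0.000000] = 51.295252
  V(3,2) = exp(-r*dt) * [p*0.000000 + (1-p)*0.000000] = 0.000000
  V(3,3) = exp(-r*dt) * [p*0.000000 + (1-p)*0.000000] = 0.000000
  V(2,0) = exp(-r*dt) * [p*245.573024 + (1-p)*51.295252] = 129.239130
  V(2,1) = exp(-r*dt) * [p*51.295252 + (1-p)*0.000000] = 20.687475
  V(2,2) = exp(-r*dt) * [p*0.000000 + (1-p)*0.000000] = 0.000000
  V(1,0) = exp(-r*dt) * [p*129.239130 + (1-p)*20.687475] = 64.301729
  V(1,1) = exp(-r*dt) * [p*20.687475 + (1-p)*0.000000] = 8.343299
  V(0,0) = exp(-r*dt) * [p*64.301729 + (1-p)*8.343299] = 30.844963

Answer: Price = V(0,0) = 30.8450


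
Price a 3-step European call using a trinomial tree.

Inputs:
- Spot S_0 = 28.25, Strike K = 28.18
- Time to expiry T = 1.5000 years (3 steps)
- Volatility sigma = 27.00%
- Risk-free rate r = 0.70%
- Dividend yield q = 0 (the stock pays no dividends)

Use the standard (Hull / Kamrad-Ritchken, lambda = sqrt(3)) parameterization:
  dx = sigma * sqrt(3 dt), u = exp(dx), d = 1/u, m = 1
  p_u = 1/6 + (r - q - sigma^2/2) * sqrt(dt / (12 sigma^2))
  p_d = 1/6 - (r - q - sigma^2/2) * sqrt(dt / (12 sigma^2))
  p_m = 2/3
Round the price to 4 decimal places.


dt = T/N = 0.500000; dx = sigma*sqrt(3*dt) = 0.330681
u = exp(dx) = 1.391916; d = 1/u = 0.718434
p_u = 0.144402, p_m = 0.666667, p_d = 0.188931
Discount per step: exp(-r*dt) = 0.996506
Stock lattice S(k, j) with j the centered position index:
  k=0: S(0,+0) = 28.2500
  k=1: S(1,-1) = 20.2958; S(1,+0) = 28.2500; S(1,+1) = 39.3216
  k=2: S(2,-2) = 14.5812; S(2,-1) = 20.2958; S(2,+0) = 28.2500; S(2,+1) = 39.3216; S(2,+2) = 54.7324
  k=3: S(3,-3) = 10.4756; S(3,-2) = 14.5812; S(3,-1) = 20.2958; S(3,+0) = 28.2500; S(3,+1) = 39.3216; S(3,+2) = 54.7324; S(3,+3) = 76.1829
Terminal payoffs V(N, j) = max(S_T - K, 0):
  V(3,-3) = 0.000000; V(3,-2) = 0.000000; V(3,-1) = 0.000000; V(3,+0) = 0.070000; V(3,+1) = 11.141623; V(3,+2) = 26.552391; V(3,+3) = 48.002883
Backward induction: V(k, j) = exp(-r*dt) * [p_u * V(k+1, j+1) + p_m * V(k+1, j) + p_d * V(k+1, j-1)]
  V(2,-2) = exp(-r*dt) * [p_u*0.000000 + p_m*0.000000 + p_d*0.000000] = 0.000000
  V(2,-1) = exp(-r*dt) * [p_u*0.070000 + p_m*0.000000 + p_d*0.000000] = 0.010073
  V(2,+0) = exp(-r*dt) * [p_u*11.141623 + p_m*0.070000 + p_d*0.000000] = 1.649755
  V(2,+1) = exp(-r*dt) * [p_u*26.552391 + p_m*11.141623 + p_d*0.070000] = 11.235798
  V(2,+2) = exp(-r*dt) * [p_u*48.002883 + p_m*26.552391 + p_d*11.141623] = 26.644888
  V(1,-1) = exp(-r*dt) * [p_u*1.649755 + p_m*0.010073 + p_d*0.000000] = 0.244087
  V(1,+0) = exp(-r*dt) * [p_u*11.235798 + p_m*1.649755 + p_d*0.010073] = 2.714694
  V(1,+1) = exp(-r*dt) * [p_u*26.644888 + p_m*11.235798 + p_d*1.649755] = 11.609095
  V(0,+0) = exp(-r*dt) * [p_u*11.609095 + p_m*2.714694 + p_d*0.244087] = 3.519947

Answer: Price = V(0,0) = 3.5199


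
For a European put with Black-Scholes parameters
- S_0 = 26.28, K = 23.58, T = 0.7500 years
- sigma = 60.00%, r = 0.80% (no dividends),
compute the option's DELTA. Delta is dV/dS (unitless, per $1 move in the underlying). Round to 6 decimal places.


d1 = 0.4799884188; d2 = -0.0396268235
phi(d1) = 0.3555345049; exp(-qT) = 1.0000000000; exp(-rT) = 0.9940179641
N(-d1) = 0.3156178140
Delta = -exp(-qT) * N(-d1) = -1.0000000000 * 0.3156178140 = -0.315618

Answer: Delta = -0.315618


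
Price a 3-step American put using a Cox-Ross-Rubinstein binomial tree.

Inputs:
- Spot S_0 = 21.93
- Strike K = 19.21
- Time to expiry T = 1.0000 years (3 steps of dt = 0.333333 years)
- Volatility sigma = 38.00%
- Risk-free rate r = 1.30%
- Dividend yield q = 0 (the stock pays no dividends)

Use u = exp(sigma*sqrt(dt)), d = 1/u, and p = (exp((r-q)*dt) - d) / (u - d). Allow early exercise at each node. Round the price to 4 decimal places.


dt = T/N = 0.333333
u = exp(sigma*sqrt(dt)) = 1.245321; d = 1/u = 0.803006
p = (exp((r-q)*dt) - d) / (u - d) = 0.455189
Discount per step: exp(-r*dt) = 0.995676
Stock lattice S(k, i) with i counting down-moves:
  k=0: S(0,0) = 21.9300
  k=1: S(1,0) = 27.3099; S(1,1) = 17.6099
  k=2: S(2,0) = 34.0096; S(2,1) = 21.9300; S(2,2) = 14.1409
  k=3: S(3,0) = 42.3528; S(3,1) = 27.3099; S(3,2) = 17.6099; S(3,3) = 11.3552
Terminal payoffs V(N, i) = max(K - S_T, 0):
  V(3,0) = 0.000000; V(3,1) = 0.000000; V(3,2) = 1.600079; V(3,3) = 7.854795
Backward induction: V(k, i) = exp(-r*dt) * [p * V(k+1, i) + (1-p) * V(k+1, i+1)]; then take max(V_cont, immediate exercise) for American.
  V(2,0) = exp(-r*dt) * [p*0.000000 + (1-p)*0.000000] = 0.000000; exercise = 0.000000; V(2,0) = max -> 0.000000
  V(2,1) = exp(-r*dt) * [p*0.000000 + (1-p)*1.600079] = 0.867971; exercise = 0.000000; V(2,1) = max -> 0.867971
  V(2,2) = exp(-r*dt) * [p*1.600079 + (1-p)*7.854795] = 4.986064; exercise = 5.069128; V(2,2) = max -> 5.069128
  V(1,0) = exp(-r*dt) * [p*0.000000 + (1-p)*0.867971] = 0.470836; exercise = 0.000000; V(1,0) = max -> 0.470836
  V(1,1) = exp(-r*dt) * [p*0.867971 + (1-p)*5.069128] = 3.143158; exercise = 1.600079; V(1,1) = max -> 3.143158
  V(0,0) = exp(-r*dt) * [p*0.470836 + (1-p)*3.143158] = 1.918415; exercise = 0.000000; V(0,0) = max -> 1.918415

Answer: Price = V(0,0) = 1.9184


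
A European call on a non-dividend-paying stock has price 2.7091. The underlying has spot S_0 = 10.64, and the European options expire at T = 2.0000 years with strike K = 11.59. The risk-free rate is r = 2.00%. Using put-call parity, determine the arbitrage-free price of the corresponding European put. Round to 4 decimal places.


Put-call parity: C - P = S_0 * exp(-qT) - K * exp(-rT).
S_0 * exp(-qT) = 10.6400 * 1.00000000 = 10.64000000
K * exp(-rT) = 11.5900 * 0.96078944 = 11.13554960
P = C - S*exp(-qT) + K*exp(-rT)
P = 2.7091 - 10.64000000 + 11.13554960 = 3.2046

Answer: Put price = 3.2046


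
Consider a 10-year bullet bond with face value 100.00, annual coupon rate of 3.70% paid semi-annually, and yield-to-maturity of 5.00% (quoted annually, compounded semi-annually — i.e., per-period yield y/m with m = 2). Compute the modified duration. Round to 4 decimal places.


Coupon per period c = face * coupon_rate / m = 1.850000
Periods per year m = 2; per-period yield y/m = 0.025000
Number of cashflows N = 20
Cashflows (t years, CF_t, discount factor 1/(1+y/m)^(m*t), PV):
  t = 0.5000: CF_t = 1.850000, DF = 0.975610, PV = 1.804878
  t = 1.0000: CF_t = 1.850000, DF = 0.951814, PV = 1.760857
  t = 1.5000: CF_t = 1.850000, DF = 0.928599, PV = 1.717909
  t = 2.0000: CF_t = 1.850000, DF = 0.905951, PV = 1.676009
  t = 2.5000: CF_t = 1.850000, DF = 0.883854, PV = 1.635130
  t = 3.0000: CF_t = 1.850000, DF = 0.862297, PV = 1.595249
  t = 3.5000: CF_t = 1.850000, DF = 0.841265, PV = 1.556341
  t = 4.0000: CF_t = 1.850000, DF = 0.820747, PV = 1.518381
  t = 4.5000: CF_t = 1.850000, DF = 0.800728, PV = 1.481347
  t = 5.0000: CF_t = 1.850000, DF = 0.781198, PV = 1.445217
  t = 5.5000: CF_t = 1.850000, DF = 0.762145, PV = 1.409968
  t = 6.0000: CF_t = 1.850000, DF = 0.743556, PV = 1.375578
  t = 6.5000: CF_t = 1.850000, DF = 0.725420, PV = 1.342028
  t = 7.0000: CF_t = 1.850000, DF = 0.707727, PV = 1.309295
  t = 7.5000: CF_t = 1.850000, DF = 0.690466, PV = 1.277361
  t = 8.0000: CF_t = 1.850000, DF = 0.673625, PV = 1.246206
  t = 8.5000: CF_t = 1.850000, DF = 0.657195, PV = 1.215811
  t = 9.0000: CF_t = 1.850000, DF = 0.641166, PV = 1.186157
  t = 9.5000: CF_t = 1.850000, DF = 0.625528, PV = 1.157226
  t = 10.0000: CF_t = 101.850000, DF = 0.610271, PV = 62.156096
Price P = sum_t PV_t = 89.867045
First compute Macaulay numerator sum_t t * PV_t:
  t * PV_t at t = 0.5000: 0.902439
  t * PV_t at t = 1.0000: 1.760857
  t * PV_t at t = 1.5000: 2.576863
  t * PV_t at t = 2.0000: 3.352017
  t * PV_t at t = 2.5000: 4.087826
  t * PV_t at t = 3.0000: 4.785748
  t * PV_t at t = 3.5000: 5.447192
  t * PV_t at t = 4.0000: 6.073525
  t * PV_t at t = 4.5000: 6.666064
  t * PV_t at t = 5.0000: 7.226085
  t * PV_t at t = 5.5000: 7.754823
  t * PV_t at t = 6.0000: 8.253470
  t * PV_t at t = 6.5000: 8.723180
  t * PV_t at t = 7.0000: 9.165067
  t * PV_t at t = 7.5000: 9.580210
  t * PV_t at t = 8.0000: 9.969649
  t * PV_t at t = 8.5000: 10.334392
  t * PV_t at t = 9.0000: 10.675412
  t * PV_t at t = 9.5000: 10.993650
  t * PV_t at t = 10.0000: 621.560955
Macaulay duration D = 749.889425 / 89.867045 = 8.344432
Modified duration = D / (1 + y/m) = 8.344432 / (1 + 0.025000) = 8.140909

Answer: Modified duration = 8.1409


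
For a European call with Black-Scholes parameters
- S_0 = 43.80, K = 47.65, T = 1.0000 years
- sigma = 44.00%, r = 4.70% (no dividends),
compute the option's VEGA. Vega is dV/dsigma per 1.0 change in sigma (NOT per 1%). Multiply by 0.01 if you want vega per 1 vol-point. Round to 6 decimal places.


d1 = 0.1353436075; d2 = -0.3046563925
phi(d1) = 0.3953050715; exp(-qT) = 1.0000000000; exp(-rT) = 0.9540873976
Vega = S * exp(-qT) * phi(d1) * sqrt(T) = 43.8000 * 1.0000000000 * 0.3953050715 * 1.0000000000 = 17.314362

Answer: Vega = 17.314362


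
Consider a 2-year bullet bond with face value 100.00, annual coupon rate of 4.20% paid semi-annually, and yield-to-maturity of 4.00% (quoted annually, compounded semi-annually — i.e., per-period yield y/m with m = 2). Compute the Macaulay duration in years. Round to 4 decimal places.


Coupon per period c = face * coupon_rate / m = 2.100000
Periods per year m = 2; per-period yield y/m = 0.020000
Number of cashflows N = 4
Cashflows (t years, CF_t, discount factor 1/(1+y/m)^(m*t), PV):
  t = 0.5000: CF_t = 2.100000, DF = 0.980392, PV = 2.058824
  t = 1.0000: CF_t = 2.100000, DF = 0.961169, PV = 2.018454
  t = 1.5000: CF_t = 2.100000, DF = 0.942322, PV = 1.978877
  t = 2.0000: CF_t = 102.100000, DF = 0.923845, PV = 94.324618
Price P = sum_t PV_t = 100.380773
Macaulay numerator sum_t t * PV_t:
  t * PV_t at t = 0.5000: 1.029412
  t * PV_t at t = 1.0000: 2.018454
  t * PV_t at t = 1.5000: 2.968315
  t * PV_t at t = 2.0000: 188.649236
Macaulay duration D = (sum_t t * PV_t) / P = 194.665418 / 100.380773 = 1.939270

Answer: Macaulay duration = 1.9393 years


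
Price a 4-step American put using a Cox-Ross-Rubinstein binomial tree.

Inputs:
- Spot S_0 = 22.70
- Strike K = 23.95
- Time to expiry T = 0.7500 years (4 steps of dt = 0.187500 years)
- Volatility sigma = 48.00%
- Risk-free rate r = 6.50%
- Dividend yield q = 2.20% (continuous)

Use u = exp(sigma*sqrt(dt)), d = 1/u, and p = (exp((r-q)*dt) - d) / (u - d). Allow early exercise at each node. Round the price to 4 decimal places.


dt = T/N = 0.187500
u = exp(sigma*sqrt(dt)) = 1.231024; d = 1/u = 0.812332
p = (exp((r-q)*dt) - d) / (u - d) = 0.467559
Discount per step: exp(-r*dt) = 0.987886
Stock lattice S(k, i) with i counting down-moves:
  k=0: S(0,0) = 22.7000
  k=1: S(1,0) = 27.9442; S(1,1) = 18.4399
  k=2: S(2,0) = 34.4000; S(2,1) = 22.7000; S(2,2) = 14.9794
  k=3: S(3,0) = 42.3472; S(3,1) = 27.9442; S(3,2) = 18.4399; S(3,3) = 12.1682
  k=4: S(4,0) = 52.1305; S(4,1) = 34.4000; S(4,2) = 22.7000; S(4,3) = 14.9794; S(4,4) = 9.8846
Terminal payoffs V(N, i) = max(K - S_T, 0):
  V(4,0) = 0.000000; V(4,1) = 0.000000; V(4,2) = 1.250000; V(4,3) = 8.970648; V(4,4) = 14.065375
Backward induction: V(k, i) = exp(-r*dt) * [p * V(k+1, i) + (1-p) * V(k+1, i+1)]; then take max(V_cont, immediate exercise) for American.
  V(3,0) = exp(-r*dt) * [p*0.000000 + (1-p)*0.000000] = 0.000000; exercise = 0.000000; V(3,0) = max -> 0.000000
  V(3,1) = exp(-r*dt) * [p*0.000000 + (1-p)*1.250000] = 0.657489; exercise = 0.000000; V(3,1) = max -> 0.657489
  V(3,2) = exp(-r*dt) * [p*1.250000 + (1-p)*8.970648] = 5.295851; exercise = 5.510063; V(3,2) = max -> 5.510063
  V(3,3) = exp(-r*dt) * [p*8.970648 + (1-p)*14.065375] = 11.541764; exercise = 11.781792; V(3,3) = max -> 11.781792
  V(2,0) = exp(-r*dt) * [p*0.000000 + (1-p)*0.657489] = 0.345834; exercise = 0.000000; V(2,0) = max -> 0.345834
  V(2,1) = exp(-r*dt) * [p*0.657489 + (1-p)*5.510063] = 3.201936; exercise = 1.250000; V(2,1) = max -> 3.201936
  V(2,2) = exp(-r*dt) * [p*5.510063 + (1-p)*11.781792] = 8.742191; exercise = 8.970648; V(2,2) = max -> 8.970648
  V(1,0) = exp(-r*dt) * [p*0.345834 + (1-p)*3.201936] = 1.843929; exercise = 0.000000; V(1,0) = max -> 1.843929
  V(1,1) = exp(-r*dt) * [p*3.201936 + (1-p)*8.970648] = 6.197441; exercise = 5.510063; V(1,1) = max -> 6.197441
  V(0,0) = exp(-r*dt) * [p*1.843929 + (1-p)*6.197441] = 4.111502; exercise = 1.250000; V(0,0) = max -> 4.111502

Answer: Price = V(0,0) = 4.1115


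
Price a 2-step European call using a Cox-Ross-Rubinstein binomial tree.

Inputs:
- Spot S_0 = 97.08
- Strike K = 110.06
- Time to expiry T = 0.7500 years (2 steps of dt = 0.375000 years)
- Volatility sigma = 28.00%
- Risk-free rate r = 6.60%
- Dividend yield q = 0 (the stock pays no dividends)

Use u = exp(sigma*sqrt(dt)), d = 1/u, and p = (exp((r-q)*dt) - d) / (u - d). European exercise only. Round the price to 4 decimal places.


Answer: Price = V(0,0) = 7.1452

Derivation:
dt = T/N = 0.375000
u = exp(sigma*sqrt(dt)) = 1.187042; d = 1/u = 0.842430
p = (exp((r-q)*dt) - d) / (u - d) = 0.529955
Discount per step: exp(-r*dt) = 0.975554
Stock lattice S(k, i) with i counting down-moves:
  k=0: S(0,0) = 97.0800
  k=1: S(1,0) = 115.2380; S(1,1) = 81.7831
  k=2: S(2,0) = 136.7923; S(2,1) = 97.0800; S(2,2) = 68.8966
Terminal payoffs V(N, i) = max(S_T - K, 0):
  V(2,0) = 26.732331; V(2,1) = 0.000000; V(2,2) = 0.000000
Backward induction: V(k, i) = exp(-r*dt) * [p * V(k+1, i) + (1-p) * V(k+1, i+1)].
  V(1,0) = exp(-r*dt) * [p*26.732331 + (1-p)*0.000000] = 13.820600
  V(1,1) = exp(-r*dt) * [p*0.000000 + (1-p)*0.000000] = 0.000000
  V(0,0) = exp(-r*dt) * [p*13.820600 + (1-p)*0.000000] = 7.145242


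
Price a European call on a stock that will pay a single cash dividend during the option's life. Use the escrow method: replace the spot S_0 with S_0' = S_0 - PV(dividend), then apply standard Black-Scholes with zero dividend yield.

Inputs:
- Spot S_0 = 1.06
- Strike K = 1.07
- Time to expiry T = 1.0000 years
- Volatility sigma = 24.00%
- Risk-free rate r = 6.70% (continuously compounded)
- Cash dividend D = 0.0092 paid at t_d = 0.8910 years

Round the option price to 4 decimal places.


PV(D) = D * exp(-r * t_d) = 0.0092 * 0.94204993 = 0.00866686
S_0' = S_0 - PV(D) = 1.0600 - 0.00866686 = 1.05133314
d1 = (ln(S_0'/K) + (r + sigma^2/2)*T) / (sigma*sqrt(T)) = 0.32583487
d2 = d1 - sigma*sqrt(T) = 0.08583487
exp(-rT) = 0.93519520
N(d1) = 0.62772535; N(d2) = 0.53420116
C = S_0' * N(d1) - K * exp(-rT) * N(d2) = 1.05133314 * 0.62772535 - 1.0700 * 0.93519520 * 0.53420116 = 0.1254

Answer: Price = 0.1254


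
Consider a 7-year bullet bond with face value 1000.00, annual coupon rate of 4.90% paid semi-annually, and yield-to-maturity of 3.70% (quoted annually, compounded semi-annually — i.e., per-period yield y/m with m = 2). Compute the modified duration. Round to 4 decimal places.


Answer: Modified duration = 5.9410

Derivation:
Coupon per period c = face * coupon_rate / m = 24.500000
Periods per year m = 2; per-period yield y/m = 0.018500
Number of cashflows N = 14
Cashflows (t years, CF_t, discount factor 1/(1+y/m)^(m*t), PV):
  t = 0.5000: CF_t = 24.500000, DF = 0.981836, PV = 24.054983
  t = 1.0000: CF_t = 24.500000, DF = 0.964002, PV = 23.618049
  t = 1.5000: CF_t = 24.500000, DF = 0.946492, PV = 23.189051
  t = 2.0000: CF_t = 24.500000, DF = 0.929300, PV = 22.767846
  t = 2.5000: CF_t = 24.500000, DF = 0.912420, PV = 22.354292
  t = 3.0000: CF_t = 24.500000, DF = 0.895847, PV = 21.948249
  t = 3.5000: CF_t = 24.500000, DF = 0.879575, PV = 21.549582
  t = 4.0000: CF_t = 24.500000, DF = 0.863598, PV = 21.158156
  t = 4.5000: CF_t = 24.500000, DF = 0.847912, PV = 20.773840
  t = 5.0000: CF_t = 24.500000, DF = 0.832510, PV = 20.396505
  t = 5.5000: CF_t = 24.500000, DF = 0.817389, PV = 20.026023
  t = 6.0000: CF_t = 24.500000, DF = 0.802542, PV = 19.662271
  t = 6.5000: CF_t = 24.500000, DF = 0.787964, PV = 19.305126
  t = 7.0000: CF_t = 1024.500000, DF = 0.773652, PV = 792.606256
Price P = sum_t PV_t = 1073.410231
First compute Macaulay numerator sum_t t * PV_t:
  t * PV_t at t = 0.5000: 12.027491
  t * PV_t at t = 1.0000: 23.618049
  t * PV_t at t = 1.5000: 34.783577
  t * PV_t at t = 2.0000: 45.535693
  t * PV_t at t = 2.5000: 55.885730
  t * PV_t at t = 3.0000: 65.844748
  t * PV_t at t = 3.5000: 75.423537
  t * PV_t at t = 4.0000: 84.632625
  t * PV_t at t = 4.5000: 93.482280
  t * PV_t at t = 5.0000: 101.982524
  t * PV_t at t = 5.5000: 110.143128
  t * PV_t at t = 6.0000: 117.973628
  t * PV_t at t = 6.5000: 125.483322
  t * PV_t at t = 7.0000: 5548.243794
Macaulay duration D = 6495.060126 / 1073.410231 = 6.050865
Modified duration = D / (1 + y/m) = 6.050865 / (1 + 0.018500) = 5.940957


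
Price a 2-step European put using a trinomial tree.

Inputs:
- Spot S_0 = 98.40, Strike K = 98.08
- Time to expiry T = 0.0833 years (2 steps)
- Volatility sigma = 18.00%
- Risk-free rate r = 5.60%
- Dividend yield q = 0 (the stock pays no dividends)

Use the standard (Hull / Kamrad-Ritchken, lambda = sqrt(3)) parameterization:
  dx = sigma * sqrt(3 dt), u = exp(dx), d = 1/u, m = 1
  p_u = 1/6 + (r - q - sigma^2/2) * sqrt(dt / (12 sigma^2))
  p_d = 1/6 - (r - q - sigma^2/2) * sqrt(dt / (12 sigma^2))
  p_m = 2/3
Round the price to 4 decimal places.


dt = T/N = 0.041650; dx = sigma*sqrt(3*dt) = 0.063627
u = exp(dx) = 1.065695; d = 1/u = 0.938355
p_u = 0.179693, p_m = 0.666667, p_d = 0.153640
Discount per step: exp(-r*dt) = 0.997670
Stock lattice S(k, j) with j the centered position index:
  k=0: S(0,+0) = 98.4000
  k=1: S(1,-1) = 92.3341; S(1,+0) = 98.4000; S(1,+1) = 104.8644
  k=2: S(2,-2) = 86.6422; S(2,-1) = 92.3341; S(2,+0) = 98.4000; S(2,+1) = 104.8644; S(2,+2) = 111.7534
Terminal payoffs V(N, j) = max(K - S_T, 0):
  V(2,-2) = 11.437796; V(2,-1) = 5.745863; V(2,+0) = 0.000000; V(2,+1) = 0.000000; V(2,+2) = 0.000000
Backward induction: V(k, j) = exp(-r*dt) * [p_u * V(k+1, j+1) + p_m * V(k+1, j) + p_d * V(k+1, j-1)]
  V(1,-1) = exp(-r*dt) * [p_u*0.000000 + p_m*5.745863 + p_d*11.437796] = 5.574862
  V(1,+0) = exp(-r*dt) * [p_u*0.000000 + p_m*0.000000 + p_d*5.745863] = 0.880739
  V(1,+1) = exp(-r*dt) * [p_u*0.000000 + p_m*0.000000 + p_d*0.000000] = 0.000000
  V(0,+0) = exp(-r*dt) * [p_u*0.000000 + p_m*0.880739 + p_d*5.574862] = 1.440319

Answer: Price = V(0,0) = 1.4403


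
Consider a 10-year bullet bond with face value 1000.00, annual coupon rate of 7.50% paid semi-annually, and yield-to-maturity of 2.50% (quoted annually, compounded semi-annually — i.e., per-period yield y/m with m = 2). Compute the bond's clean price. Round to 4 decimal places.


Answer: Price = 1439.9829

Derivation:
Coupon per period c = face * coupon_rate / m = 37.500000
Periods per year m = 2; per-period yield y/m = 0.012500
Number of cashflows N = 20
Cashflows (t years, CF_t, discount factor 1/(1+y/m)^(m*t), PV):
  t = 0.5000: CF_t = 37.500000, DF = 0.987654, PV = 37.037037
  t = 1.0000: CF_t = 37.500000, DF = 0.975461, PV = 36.579790
  t = 1.5000: CF_t = 37.500000, DF = 0.963418, PV = 36.128187
  t = 2.0000: CF_t = 37.500000, DF = 0.951524, PV = 35.682160
  t = 2.5000: CF_t = 37.500000, DF = 0.939777, PV = 35.241640
  t = 3.0000: CF_t = 37.500000, DF = 0.928175, PV = 34.806558
  t = 3.5000: CF_t = 37.500000, DF = 0.916716, PV = 34.376847
  t = 4.0000: CF_t = 37.500000, DF = 0.905398, PV = 33.952442
  t = 4.5000: CF_t = 37.500000, DF = 0.894221, PV = 33.533276
  t = 5.0000: CF_t = 37.500000, DF = 0.883181, PV = 33.119285
  t = 5.5000: CF_t = 37.500000, DF = 0.872277, PV = 32.710405
  t = 6.0000: CF_t = 37.500000, DF = 0.861509, PV = 32.306573
  t = 6.5000: CF_t = 37.500000, DF = 0.850873, PV = 31.907726
  t = 7.0000: CF_t = 37.500000, DF = 0.840368, PV = 31.513803
  t = 7.5000: CF_t = 37.500000, DF = 0.829993, PV = 31.124744
  t = 8.0000: CF_t = 37.500000, DF = 0.819746, PV = 30.740488
  t = 8.5000: CF_t = 37.500000, DF = 0.809626, PV = 30.360976
  t = 9.0000: CF_t = 37.500000, DF = 0.799631, PV = 29.986149
  t = 9.5000: CF_t = 37.500000, DF = 0.789759, PV = 29.615950
  t = 10.0000: CF_t = 1037.500000, DF = 0.780009, PV = 809.258869
Price P = sum_t PV_t = 1439.982903


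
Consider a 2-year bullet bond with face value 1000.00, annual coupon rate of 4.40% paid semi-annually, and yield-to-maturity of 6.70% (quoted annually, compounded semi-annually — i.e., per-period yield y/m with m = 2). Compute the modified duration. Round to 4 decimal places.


Answer: Modified duration = 1.8720

Derivation:
Coupon per period c = face * coupon_rate / m = 22.000000
Periods per year m = 2; per-period yield y/m = 0.033500
Number of cashflows N = 4
Cashflows (t years, CF_t, discount factor 1/(1+y/m)^(m*t), PV):
  t = 0.5000: CF_t = 22.000000, DF = 0.967586, PV = 21.286889
  t = 1.0000: CF_t = 22.000000, DF = 0.936222, PV = 20.596893
  t = 1.5000: CF_t = 22.000000, DF = 0.905876, PV = 19.929263
  t = 2.0000: CF_t = 1022.000000, DF = 0.876512, PV = 895.795697
Price P = sum_t PV_t = 957.608742
First compute Macaulay numerator sum_t t * PV_t:
  t * PV_t at t = 0.5000: 10.643445
  t * PV_t at t = 1.0000: 20.596893
  t * PV_t at t = 1.5000: 29.893894
  t * PV_t at t = 2.0000: 1791.591394
Macaulay duration D = 1852.725626 / 957.608742 = 1.934742
Modified duration = D / (1 + y/m) = 1.934742 / (1 + 0.033500) = 1.872029


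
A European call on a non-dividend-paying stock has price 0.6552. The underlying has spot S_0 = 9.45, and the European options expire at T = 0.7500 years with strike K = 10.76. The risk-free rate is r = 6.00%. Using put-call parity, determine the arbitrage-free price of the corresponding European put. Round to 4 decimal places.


Put-call parity: C - P = S_0 * exp(-qT) - K * exp(-rT).
S_0 * exp(-qT) = 9.4500 * 1.00000000 = 9.45000000
K * exp(-rT) = 10.7600 * 0.95599748 = 10.28653290
P = C - S*exp(-qT) + K*exp(-rT)
P = 0.6552 - 9.45000000 + 10.28653290 = 1.4917

Answer: Put price = 1.4917


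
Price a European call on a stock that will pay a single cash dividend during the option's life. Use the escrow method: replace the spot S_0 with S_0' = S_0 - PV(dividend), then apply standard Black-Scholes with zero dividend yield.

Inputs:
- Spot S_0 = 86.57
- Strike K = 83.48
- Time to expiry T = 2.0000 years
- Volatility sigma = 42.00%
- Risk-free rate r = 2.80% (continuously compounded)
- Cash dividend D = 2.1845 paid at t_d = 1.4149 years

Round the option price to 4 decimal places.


Answer: Price = 21.9680

Derivation:
PV(D) = D * exp(-r * t_d) = 2.1845 * 0.96115730 = 2.09964812
S_0' = S_0 - PV(D) = 86.5700 - 2.09964812 = 84.47035188
d1 = (ln(S_0'/K) + (r + sigma^2/2)*T) / (sigma*sqrt(T)) = 0.41112118
d2 = d1 - sigma*sqrt(T) = -0.18284851
exp(-rT) = 0.94553914
N(d1) = 0.65950816; N(d2) = 0.42745844
C = S_0' * N(d1) - K * exp(-rT) * N(d2) = 84.47035188 * 0.65950816 - 83.4800 * 0.94553914 * 0.42745844 = 21.9680


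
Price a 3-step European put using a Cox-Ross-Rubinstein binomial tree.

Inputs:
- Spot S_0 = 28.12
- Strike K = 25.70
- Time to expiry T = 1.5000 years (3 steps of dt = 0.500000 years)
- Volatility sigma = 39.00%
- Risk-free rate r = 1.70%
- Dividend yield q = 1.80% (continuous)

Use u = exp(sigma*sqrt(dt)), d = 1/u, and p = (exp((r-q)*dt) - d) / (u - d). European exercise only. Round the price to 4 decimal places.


Answer: Price = V(0,0) = 4.1915

Derivation:
dt = T/N = 0.500000
u = exp(sigma*sqrt(dt)) = 1.317547; d = 1/u = 0.758986
p = (exp((r-q)*dt) - d) / (u - d) = 0.430596
Discount per step: exp(-r*dt) = 0.991536
Stock lattice S(k, i) with i counting down-moves:
  k=0: S(0,0) = 28.1200
  k=1: S(1,0) = 37.0494; S(1,1) = 21.3427
  k=2: S(2,0) = 48.8144; S(2,1) = 28.1200; S(2,2) = 16.1988
  k=3: S(3,0) = 64.3152; S(3,1) = 37.0494; S(3,2) = 21.3427; S(3,3) = 12.2947
Terminal payoffs V(N, i) = max(K - S_T, 0):
  V(3,0) = 0.000000; V(3,1) = 0.000000; V(3,2) = 4.357307; V(3,3) = 13.405326
Backward induction: V(k, i) = exp(-r*dt) * [p * V(k+1, i) + (1-p) * V(k+1, i+1)].
  V(2,0) = exp(-r*dt) * [p*0.000000 + (1-p)*0.000000] = 0.000000
  V(2,1) = exp(-r*dt) * [p*0.000000 + (1-p)*4.357307] = 2.460069
  V(2,2) = exp(-r*dt) * [p*4.357307 + (1-p)*13.405326] = 9.428801
  V(1,0) = exp(-r*dt) * [p*0.000000 + (1-p)*2.460069] = 1.388918
  V(1,1) = exp(-r*dt) * [p*2.460069 + (1-p)*9.428801] = 6.373687
  V(0,0) = exp(-r*dt) * [p*1.388918 + (1-p)*6.373687] = 4.191487


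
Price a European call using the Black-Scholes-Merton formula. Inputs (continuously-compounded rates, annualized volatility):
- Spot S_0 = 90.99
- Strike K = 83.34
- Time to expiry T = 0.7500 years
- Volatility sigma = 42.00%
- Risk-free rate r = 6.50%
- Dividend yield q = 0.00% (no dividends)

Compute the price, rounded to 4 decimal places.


d1 = (ln(S/K) + (r - q + 0.5*sigma^2) * T) / (sigma * sqrt(T)) = 0.55733817
d2 = d1 - sigma * sqrt(T) = 0.19360750
exp(-rT) = 0.95241920; exp(-qT) = 1.00000000
C = S_0 * exp(-qT) * N(d1) - K * exp(-rT) * N(d2)
N(d1) = 0.71135180; N(d2) = 0.57675839
C = 90.9900 * 1.00000000 * 0.71135180 - 83.3400 * 0.95241920 * 0.57675839 = 18.9459

Answer: Price = 18.9459


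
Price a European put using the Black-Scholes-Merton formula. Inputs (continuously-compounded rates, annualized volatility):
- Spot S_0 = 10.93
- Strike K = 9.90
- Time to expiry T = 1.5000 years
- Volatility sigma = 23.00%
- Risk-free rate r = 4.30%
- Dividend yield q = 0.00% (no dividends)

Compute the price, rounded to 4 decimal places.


d1 = (ln(S/K) + (r - q + 0.5*sigma^2) * T) / (sigma * sqrt(T)) = 0.72118496
d2 = d1 - sigma * sqrt(T) = 0.43949364
exp(-rT) = 0.93753611; exp(-qT) = 1.00000000
P = K * exp(-rT) * N(-d2) - S_0 * exp(-qT) * N(-d1)
N(-d1) = 0.23539786; N(-d2) = 0.33015194
P = 9.9000 * 0.93753611 * 0.33015194 - 10.9300 * 1.00000000 * 0.23539786 = 0.4914

Answer: Price = 0.4914


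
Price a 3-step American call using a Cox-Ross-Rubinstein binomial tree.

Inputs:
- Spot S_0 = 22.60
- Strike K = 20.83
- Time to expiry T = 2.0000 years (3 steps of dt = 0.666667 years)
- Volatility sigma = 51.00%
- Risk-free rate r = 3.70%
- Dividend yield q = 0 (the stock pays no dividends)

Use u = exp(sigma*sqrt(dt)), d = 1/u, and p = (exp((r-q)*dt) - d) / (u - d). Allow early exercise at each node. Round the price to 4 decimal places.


dt = T/N = 0.666667
u = exp(sigma*sqrt(dt)) = 1.516512; d = 1/u = 0.659408
p = (exp((r-q)*dt) - d) / (u - d) = 0.426512
Discount per step: exp(-r*dt) = 0.975635
Stock lattice S(k, i) with i counting down-moves:
  k=0: S(0,0) = 22.6000
  k=1: S(1,0) = 34.2732; S(1,1) = 14.9026
  k=2: S(2,0) = 51.9757; S(2,1) = 22.6000; S(2,2) = 9.8269
  k=3: S(3,0) = 78.8218; S(3,1) = 34.2732; S(3,2) = 14.9026; S(3,3) = 6.4799
Terminal payoffs V(N, i) = max(S_T - K, 0):
  V(3,0) = 57.991805; V(3,1) = 13.443181; V(3,2) = 0.000000; V(3,3) = 0.000000
Backward induction: V(k, i) = exp(-r*dt) * [p * V(k+1, i) + (1-p) * V(k+1, i+1)]; then take max(V_cont, immediate exercise) for American.
  V(2,0) = exp(-r*dt) * [p*57.991805 + (1-p)*13.443181] = 31.653228; exercise = 31.145706; V(2,0) = max -> 31.653228
  V(2,1) = exp(-r*dt) * [p*13.443181 + (1-p)*0.000000] = 5.593981; exercise = 1.770000; V(2,1) = max -> 5.593981
  V(2,2) = exp(-r*dt) * [p*0.000000 + (1-p)*0.000000] = 0.000000; exercise = 0.000000; V(2,2) = max -> 0.000000
  V(1,0) = exp(-r*dt) * [p*31.653228 + (1-p)*5.593981] = 16.301467; exercise = 13.443181; V(1,0) = max -> 16.301467
  V(1,1) = exp(-r*dt) * [p*5.593981 + (1-p)*0.000000] = 2.327769; exercise = 0.000000; V(1,1) = max -> 2.327769
  V(0,0) = exp(-r*dt) * [p*16.301467 + (1-p)*2.327769] = 8.085793; exercise = 1.770000; V(0,0) = max -> 8.085793

Answer: Price = V(0,0) = 8.0858


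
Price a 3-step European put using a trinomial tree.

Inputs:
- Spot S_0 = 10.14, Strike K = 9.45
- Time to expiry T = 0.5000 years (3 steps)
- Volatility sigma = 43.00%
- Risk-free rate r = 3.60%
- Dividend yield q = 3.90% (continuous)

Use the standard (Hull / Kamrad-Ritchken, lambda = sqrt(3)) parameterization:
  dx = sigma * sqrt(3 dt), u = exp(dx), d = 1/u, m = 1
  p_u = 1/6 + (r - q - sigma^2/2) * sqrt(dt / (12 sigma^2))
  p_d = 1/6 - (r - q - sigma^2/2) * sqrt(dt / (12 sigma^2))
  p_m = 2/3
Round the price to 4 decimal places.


dt = T/N = 0.166667; dx = sigma*sqrt(3*dt) = 0.304056
u = exp(dx) = 1.355345; d = 1/u = 0.737820
p_u = 0.140506, p_m = 0.666667, p_d = 0.192827
Discount per step: exp(-r*dt) = 0.994018
Stock lattice S(k, j) with j the centered position index:
  k=0: S(0,+0) = 10.1400
  k=1: S(1,-1) = 7.4815; S(1,+0) = 10.1400; S(1,+1) = 13.7432
  k=2: S(2,-2) = 5.5200; S(2,-1) = 7.4815; S(2,+0) = 10.1400; S(2,+1) = 13.7432; S(2,+2) = 18.6268
  k=3: S(3,-3) = 4.0728; S(3,-2) = 5.5200; S(3,-1) = 7.4815; S(3,+0) = 10.1400; S(3,+1) = 13.7432; S(3,+2) = 18.6268; S(3,+3) = 25.2457
Terminal payoffs V(N, j) = max(K - S_T, 0):
  V(3,-3) = 5.377243; V(3,-2) = 3.930009; V(3,-1) = 1.968509; V(3,+0) = 0.000000; V(3,+1) = 0.000000; V(3,+2) = 0.000000; V(3,+3) = 0.000000
Backward induction: V(k, j) = exp(-r*dt) * [p_u * V(k+1, j+1) + p_m * V(k+1, j) + p_d * V(k+1, j-1)]
  V(2,-2) = exp(-r*dt) * [p_u*1.968509 + p_m*3.930009 + p_d*5.377243] = 3.909941
  V(2,-1) = exp(-r*dt) * [p_u*0.000000 + p_m*1.968509 + p_d*3.930009] = 2.057767
  V(2,+0) = exp(-r*dt) * [p_u*0.000000 + p_m*0.000000 + p_d*1.968509] = 0.377311
  V(2,+1) = exp(-r*dt) * [p_u*0.000000 + p_m*0.000000 + p_d*0.000000] = 0.000000
  V(2,+2) = exp(-r*dt) * [p_u*0.000000 + p_m*0.000000 + p_d*0.000000] = 0.000000
  V(1,-1) = exp(-r*dt) * [p_u*0.377311 + p_m*2.057767 + p_d*3.909941] = 2.165767
  V(1,+0) = exp(-r*dt) * [p_u*0.000000 + p_m*0.377311 + p_d*2.057767] = 0.644455
  V(1,+1) = exp(-r*dt) * [p_u*0.000000 + p_m*0.000000 + p_d*0.377311] = 0.072320
  V(0,+0) = exp(-r*dt) * [p_u*0.072320 + p_m*0.644455 + p_d*2.165767] = 0.852287

Answer: Price = V(0,0) = 0.8523


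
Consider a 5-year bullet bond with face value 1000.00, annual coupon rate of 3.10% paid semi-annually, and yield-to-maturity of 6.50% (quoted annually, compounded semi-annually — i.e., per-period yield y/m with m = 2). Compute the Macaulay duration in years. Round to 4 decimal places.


Coupon per period c = face * coupon_rate / m = 15.500000
Periods per year m = 2; per-period yield y/m = 0.032500
Number of cashflows N = 10
Cashflows (t years, CF_t, discount factor 1/(1+y/m)^(m*t), PV):
  t = 0.5000: CF_t = 15.500000, DF = 0.968523, PV = 15.012107
  t = 1.0000: CF_t = 15.500000, DF = 0.938037, PV = 14.539570
  t = 1.5000: CF_t = 15.500000, DF = 0.908510, PV = 14.081908
  t = 2.0000: CF_t = 15.500000, DF = 0.879913, PV = 13.638652
  t = 2.5000: CF_t = 15.500000, DF = 0.852216, PV = 13.209348
  t = 3.0000: CF_t = 15.500000, DF = 0.825391, PV = 12.793558
  t = 3.5000: CF_t = 15.500000, DF = 0.799410, PV = 12.390855
  t = 4.0000: CF_t = 15.500000, DF = 0.774247, PV = 12.000828
  t = 4.5000: CF_t = 15.500000, DF = 0.749876, PV = 11.623078
  t = 5.0000: CF_t = 1015.500000, DF = 0.726272, PV = 737.529378
Price P = sum_t PV_t = 856.819284
Macaulay numerator sum_t t * PV_t:
  t * PV_t at t = 0.5000: 7.506053
  t * PV_t at t = 1.0000: 14.539570
  t * PV_t at t = 1.5000: 21.122863
  t * PV_t at t = 2.0000: 27.277305
  t * PV_t at t = 2.5000: 33.023371
  t * PV_t at t = 3.0000: 38.380673
  t * PV_t at t = 3.5000: 43.367993
  t * PV_t at t = 4.0000: 48.003312
  t * PV_t at t = 4.5000: 52.303851
  t * PV_t at t = 5.0000: 3687.646892
Macaulay duration D = (sum_t t * PV_t) / P = 3973.171884 / 856.819284 = 4.637118

Answer: Macaulay duration = 4.6371 years


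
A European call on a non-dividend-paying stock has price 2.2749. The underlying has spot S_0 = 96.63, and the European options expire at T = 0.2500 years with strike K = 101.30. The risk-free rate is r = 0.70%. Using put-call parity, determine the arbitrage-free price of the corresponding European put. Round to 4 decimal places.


Answer: Put price = 6.7678

Derivation:
Put-call parity: C - P = S_0 * exp(-qT) - K * exp(-rT).
S_0 * exp(-qT) = 96.6300 * 1.00000000 = 96.63000000
K * exp(-rT) = 101.3000 * 0.99825153 = 101.12288003
P = C - S*exp(-qT) + K*exp(-rT)
P = 2.2749 - 96.63000000 + 101.12288003 = 6.7678


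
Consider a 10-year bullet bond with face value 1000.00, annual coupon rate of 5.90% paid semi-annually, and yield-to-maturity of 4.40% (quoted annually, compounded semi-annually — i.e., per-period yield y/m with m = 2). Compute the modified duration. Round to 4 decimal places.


Answer: Modified duration = 7.6726

Derivation:
Coupon per period c = face * coupon_rate / m = 29.500000
Periods per year m = 2; per-period yield y/m = 0.022000
Number of cashflows N = 20
Cashflows (t years, CF_t, discount factor 1/(1+y/m)^(m*t), PV):
  t = 0.5000: CF_t = 29.500000, DF = 0.978474, PV = 28.864971
  t = 1.0000: CF_t = 29.500000, DF = 0.957411, PV = 28.243611
  t = 1.5000: CF_t = 29.500000, DF = 0.936801, PV = 27.635627
  t = 2.0000: CF_t = 29.500000, DF = 0.916635, PV = 27.040731
  t = 2.5000: CF_t = 29.500000, DF = 0.896903, PV = 26.458641
  t = 3.0000: CF_t = 29.500000, DF = 0.877596, PV = 25.889081
  t = 3.5000: CF_t = 29.500000, DF = 0.858704, PV = 25.331782
  t = 4.0000: CF_t = 29.500000, DF = 0.840220, PV = 24.786480
  t = 4.5000: CF_t = 29.500000, DF = 0.822133, PV = 24.252916
  t = 5.0000: CF_t = 29.500000, DF = 0.804435, PV = 23.730837
  t = 5.5000: CF_t = 29.500000, DF = 0.787119, PV = 23.219997
  t = 6.0000: CF_t = 29.500000, DF = 0.770175, PV = 22.720154
  t = 6.5000: CF_t = 29.500000, DF = 0.753596, PV = 22.231070
  t = 7.0000: CF_t = 29.500000, DF = 0.737373, PV = 21.752515
  t = 7.5000: CF_t = 29.500000, DF = 0.721500, PV = 21.284261
  t = 8.0000: CF_t = 29.500000, DF = 0.705969, PV = 20.826087
  t = 8.5000: CF_t = 29.500000, DF = 0.690772, PV = 20.377776
  t = 9.0000: CF_t = 29.500000, DF = 0.675902, PV = 19.939116
  t = 9.5000: CF_t = 29.500000, DF = 0.661352, PV = 19.509898
  t = 10.0000: CF_t = 1029.500000, DF = 0.647116, PV = 666.205839
Price P = sum_t PV_t = 1120.301391
First compute Macaulay numerator sum_t t * PV_t:
  t * PV_t at t = 0.5000: 14.432485
  t * PV_t at t = 1.0000: 28.243611
  t * PV_t at t = 1.5000: 41.453441
  t * PV_t at t = 2.0000: 54.081463
  t * PV_t at t = 2.5000: 66.146603
  t * PV_t at t = 3.0000: 77.667244
  t * PV_t at t = 3.5000: 88.661238
  t * PV_t at t = 4.0000: 99.145919
  t * PV_t at t = 4.5000: 109.138120
  t * PV_t at t = 5.0000: 118.654185
  t * PV_t at t = 5.5000: 127.709984
  t * PV_t at t = 6.0000: 136.320923
  t * PV_t at t = 6.5000: 144.501956
  t * PV_t at t = 7.0000: 152.267604
  t * PV_t at t = 7.5000: 159.631959
  t * PV_t at t = 8.0000: 166.608698
  t * PV_t at t = 8.5000: 173.211097
  t * PV_t at t = 9.0000: 179.452041
  t * PV_t at t = 9.5000: 185.344030
  t * PV_t at t = 10.0000: 6662.058393
Macaulay duration D = 8784.730994 / 1120.301391 = 7.841400
Modified duration = D / (1 + y/m) = 7.841400 / (1 + 0.022000) = 7.672602


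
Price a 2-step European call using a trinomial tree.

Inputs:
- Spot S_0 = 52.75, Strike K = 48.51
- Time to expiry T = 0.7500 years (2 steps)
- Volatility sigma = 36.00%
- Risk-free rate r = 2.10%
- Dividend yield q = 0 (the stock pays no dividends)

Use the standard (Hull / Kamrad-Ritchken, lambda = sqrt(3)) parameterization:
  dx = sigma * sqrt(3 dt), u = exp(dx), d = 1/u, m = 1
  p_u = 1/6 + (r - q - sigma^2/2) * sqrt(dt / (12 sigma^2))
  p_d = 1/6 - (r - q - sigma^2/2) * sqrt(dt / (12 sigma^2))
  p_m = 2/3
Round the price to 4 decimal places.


dt = T/N = 0.375000; dx = sigma*sqrt(3*dt) = 0.381838
u = exp(dx) = 1.464974; d = 1/u = 0.682606
p_u = 0.145159, p_m = 0.666667, p_d = 0.188174
Discount per step: exp(-r*dt) = 0.992156
Stock lattice S(k, j) with j the centered position index:
  k=0: S(0,+0) = 52.7500
  k=1: S(1,-1) = 36.0075; S(1,+0) = 52.7500; S(1,+1) = 77.2774
  k=2: S(2,-2) = 24.5789; S(2,-1) = 36.0075; S(2,+0) = 52.7500; S(2,+1) = 77.2774; S(2,+2) = 113.2094
Terminal payoffs V(N, j) = max(S_T - K, 0):
  V(2,-2) = 0.000000; V(2,-1) = 0.000000; V(2,+0) = 4.240000; V(2,+1) = 28.767391; V(2,+2) = 64.699388
Backward induction: V(k, j) = exp(-r*dt) * [p_u * V(k+1, j+1) + p_m * V(k+1, j) + p_d * V(k+1, j-1)]
  V(1,-1) = exp(-r*dt) * [p_u*4.240000 + p_m*0.000000 + p_d*0.000000] = 0.610646
  V(1,+0) = exp(-r*dt) * [p_u*28.767391 + p_m*4.240000 + p_d*0.000000] = 6.947580
  V(1,+1) = exp(-r*dt) * [p_u*64.699388 + p_m*28.767391 + p_d*4.240000] = 29.137445
  V(0,+0) = exp(-r*dt) * [p_u*29.137445 + p_m*6.947580 + p_d*0.610646] = 8.905775

Answer: Price = V(0,0) = 8.9058
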